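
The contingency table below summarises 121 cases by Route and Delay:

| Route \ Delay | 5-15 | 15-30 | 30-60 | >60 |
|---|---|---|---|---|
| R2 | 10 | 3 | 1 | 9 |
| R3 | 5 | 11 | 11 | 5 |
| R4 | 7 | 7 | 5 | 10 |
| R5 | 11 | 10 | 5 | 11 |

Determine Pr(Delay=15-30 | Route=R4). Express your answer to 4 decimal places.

0.2414

Total with Route=R4: 7 + 7 + 5 + 10 = 29.
P(Delay=15-30 | Route=R4) = 7/29 = 0.2414.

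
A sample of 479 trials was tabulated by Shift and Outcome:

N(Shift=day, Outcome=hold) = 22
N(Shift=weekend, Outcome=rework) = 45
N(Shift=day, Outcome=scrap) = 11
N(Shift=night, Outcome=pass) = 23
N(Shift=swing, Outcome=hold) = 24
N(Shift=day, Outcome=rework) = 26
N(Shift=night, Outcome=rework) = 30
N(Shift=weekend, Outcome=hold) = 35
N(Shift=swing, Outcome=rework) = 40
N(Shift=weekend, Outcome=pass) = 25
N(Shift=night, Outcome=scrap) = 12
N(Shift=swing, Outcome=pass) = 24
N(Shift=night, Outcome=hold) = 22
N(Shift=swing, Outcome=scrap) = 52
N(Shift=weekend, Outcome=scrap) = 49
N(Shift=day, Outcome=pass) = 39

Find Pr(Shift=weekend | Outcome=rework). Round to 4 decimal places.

Total with Outcome=rework: 26 + 40 + 30 + 45 = 141.
P(Shift=weekend | Outcome=rework) = 45/141 = 0.3191.

0.3191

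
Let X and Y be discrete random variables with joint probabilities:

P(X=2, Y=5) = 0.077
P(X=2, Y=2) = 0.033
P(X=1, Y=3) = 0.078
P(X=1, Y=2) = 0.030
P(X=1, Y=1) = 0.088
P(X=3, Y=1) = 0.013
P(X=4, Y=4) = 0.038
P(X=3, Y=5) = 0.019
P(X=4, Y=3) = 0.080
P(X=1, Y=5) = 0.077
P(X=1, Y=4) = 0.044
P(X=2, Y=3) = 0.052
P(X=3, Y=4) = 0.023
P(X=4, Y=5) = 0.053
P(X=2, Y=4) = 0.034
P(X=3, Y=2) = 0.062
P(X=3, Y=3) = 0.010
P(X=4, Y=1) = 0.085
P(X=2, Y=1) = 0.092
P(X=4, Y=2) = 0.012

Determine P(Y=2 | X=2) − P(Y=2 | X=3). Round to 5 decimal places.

P(X=2) = 0.092 + 0.033 + 0.052 + 0.034 + 0.077 = 0.288; P(Y=2 | X=2) = 0.033/0.288 = 0.114583.
P(X=3) = 0.013 + 0.062 + 0.010 + 0.023 + 0.019 = 0.127; P(Y=2 | X=3) = 0.062/0.127 = 0.488189.
Difference = -0.37361.

-0.37361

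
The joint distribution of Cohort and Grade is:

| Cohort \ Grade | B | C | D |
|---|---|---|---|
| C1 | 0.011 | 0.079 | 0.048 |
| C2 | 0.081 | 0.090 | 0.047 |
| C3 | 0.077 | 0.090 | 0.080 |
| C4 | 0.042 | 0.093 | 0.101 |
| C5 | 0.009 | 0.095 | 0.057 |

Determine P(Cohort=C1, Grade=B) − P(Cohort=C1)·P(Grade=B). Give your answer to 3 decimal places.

-0.019

P(Cohort=C1) = 0.011 + 0.079 + 0.048 = 0.138.
P(Grade=B) = 0.011 + 0.081 + 0.077 + 0.042 + 0.009 = 0.220.
P(Cohort=C1, Grade=B) − P(Cohort=C1)P(Grade=B) = 0.011 − 0.138×0.220 = -0.019.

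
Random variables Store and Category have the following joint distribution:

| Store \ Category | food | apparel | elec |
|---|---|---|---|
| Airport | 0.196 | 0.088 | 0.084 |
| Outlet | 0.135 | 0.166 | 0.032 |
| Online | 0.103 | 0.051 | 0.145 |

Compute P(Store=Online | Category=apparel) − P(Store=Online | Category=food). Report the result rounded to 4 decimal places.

P(Category=apparel) = 0.088 + 0.166 + 0.051 = 0.305; P(Store=Online | Category=apparel) = 0.051/0.305 = 0.16721.
P(Category=food) = 0.196 + 0.135 + 0.103 = 0.434; P(Store=Online | Category=food) = 0.103/0.434 = 0.23733.
Difference = -0.0701.

-0.0701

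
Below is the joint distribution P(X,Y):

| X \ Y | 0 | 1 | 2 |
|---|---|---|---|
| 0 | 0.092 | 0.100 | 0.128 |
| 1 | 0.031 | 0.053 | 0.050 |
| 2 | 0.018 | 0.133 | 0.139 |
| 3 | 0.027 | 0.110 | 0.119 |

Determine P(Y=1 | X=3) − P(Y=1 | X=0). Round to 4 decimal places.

0.1172

P(X=3) = 0.027 + 0.110 + 0.119 = 0.256; P(Y=1 | X=3) = 0.110/0.256 = 0.42969.
P(X=0) = 0.092 + 0.100 + 0.128 = 0.320; P(Y=1 | X=0) = 0.100/0.320 = 0.31250.
Difference = 0.1172.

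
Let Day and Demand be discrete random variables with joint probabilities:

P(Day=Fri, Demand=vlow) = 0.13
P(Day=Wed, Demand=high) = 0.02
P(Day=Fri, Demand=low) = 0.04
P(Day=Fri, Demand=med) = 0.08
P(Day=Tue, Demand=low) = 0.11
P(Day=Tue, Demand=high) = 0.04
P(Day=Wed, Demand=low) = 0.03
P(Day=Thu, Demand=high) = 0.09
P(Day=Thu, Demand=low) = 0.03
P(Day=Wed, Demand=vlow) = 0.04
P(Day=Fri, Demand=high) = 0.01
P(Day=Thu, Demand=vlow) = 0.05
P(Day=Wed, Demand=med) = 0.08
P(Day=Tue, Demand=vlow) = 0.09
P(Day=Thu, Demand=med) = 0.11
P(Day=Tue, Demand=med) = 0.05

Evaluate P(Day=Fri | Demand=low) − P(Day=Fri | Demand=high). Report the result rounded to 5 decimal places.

0.12798

P(Demand=low) = 0.11 + 0.03 + 0.03 + 0.04 = 0.21; P(Day=Fri | Demand=low) = 0.04/0.21 = 0.190476.
P(Demand=high) = 0.04 + 0.02 + 0.09 + 0.01 = 0.16; P(Day=Fri | Demand=high) = 0.01/0.16 = 0.062500.
Difference = 0.12798.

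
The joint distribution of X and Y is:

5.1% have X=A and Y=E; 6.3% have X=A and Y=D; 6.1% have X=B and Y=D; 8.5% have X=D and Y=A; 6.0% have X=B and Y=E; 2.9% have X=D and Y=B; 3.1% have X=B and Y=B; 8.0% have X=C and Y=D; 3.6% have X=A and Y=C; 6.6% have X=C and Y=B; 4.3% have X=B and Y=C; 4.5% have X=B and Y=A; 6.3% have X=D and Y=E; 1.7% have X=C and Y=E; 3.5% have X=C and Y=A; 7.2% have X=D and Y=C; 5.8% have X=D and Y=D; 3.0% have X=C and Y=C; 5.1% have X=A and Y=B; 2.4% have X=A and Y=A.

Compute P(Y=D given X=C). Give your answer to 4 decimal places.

P(X=C) = 0.035 + 0.066 + 0.030 + 0.080 + 0.017 = 0.228.
P(Y=D | X=C) = 0.080/0.228 = 0.3509.

0.3509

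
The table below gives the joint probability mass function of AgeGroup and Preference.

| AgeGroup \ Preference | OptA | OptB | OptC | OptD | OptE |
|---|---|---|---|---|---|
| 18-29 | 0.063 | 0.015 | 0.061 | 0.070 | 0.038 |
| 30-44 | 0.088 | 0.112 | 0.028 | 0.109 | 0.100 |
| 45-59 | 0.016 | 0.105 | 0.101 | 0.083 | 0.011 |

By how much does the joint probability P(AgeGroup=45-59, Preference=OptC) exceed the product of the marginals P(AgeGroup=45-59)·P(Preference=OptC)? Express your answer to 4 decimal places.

P(AgeGroup=45-59) = 0.016 + 0.105 + 0.101 + 0.083 + 0.011 = 0.316.
P(Preference=OptC) = 0.061 + 0.028 + 0.101 = 0.190.
P(AgeGroup=45-59, Preference=OptC) − P(AgeGroup=45-59)P(Preference=OptC) = 0.101 − 0.316×0.190 = 0.0410.

0.0410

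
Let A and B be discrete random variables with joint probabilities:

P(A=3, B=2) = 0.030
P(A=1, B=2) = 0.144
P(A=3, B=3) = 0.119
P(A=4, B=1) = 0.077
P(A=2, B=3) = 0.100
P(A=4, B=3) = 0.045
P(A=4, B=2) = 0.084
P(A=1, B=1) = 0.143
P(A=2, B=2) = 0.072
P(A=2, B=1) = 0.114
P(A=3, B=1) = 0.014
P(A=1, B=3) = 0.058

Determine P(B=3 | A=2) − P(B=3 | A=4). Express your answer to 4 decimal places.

P(A=2) = 0.114 + 0.072 + 0.100 = 0.286; P(B=3 | A=2) = 0.100/0.286 = 0.34965.
P(A=4) = 0.077 + 0.084 + 0.045 = 0.206; P(B=3 | A=4) = 0.045/0.206 = 0.21845.
Difference = 0.1312.

0.1312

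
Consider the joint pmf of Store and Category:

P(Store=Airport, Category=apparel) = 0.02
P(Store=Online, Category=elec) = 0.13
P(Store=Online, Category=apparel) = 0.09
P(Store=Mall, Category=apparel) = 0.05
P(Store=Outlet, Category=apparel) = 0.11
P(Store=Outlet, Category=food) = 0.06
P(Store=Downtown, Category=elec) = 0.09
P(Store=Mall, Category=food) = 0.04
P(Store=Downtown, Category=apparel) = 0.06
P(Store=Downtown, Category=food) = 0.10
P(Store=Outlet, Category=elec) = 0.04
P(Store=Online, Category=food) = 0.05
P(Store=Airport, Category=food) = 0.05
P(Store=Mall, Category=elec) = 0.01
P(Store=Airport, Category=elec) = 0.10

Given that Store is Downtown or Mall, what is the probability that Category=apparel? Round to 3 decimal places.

P(Store=Downtown) = 0.10 + 0.06 + 0.09 = 0.25.
P(Store=Mall) = 0.04 + 0.05 + 0.01 = 0.10.
P(Store ∈ {Downtown, Mall}) = 0.25 + 0.10 = 0.35; P(Category=apparel, Store ∈ {Downtown, Mall}) = 0.06 + 0.05 = 0.11.
P(Category=apparel | Store ∈ {Downtown, Mall}) = 0.11/0.35 = 0.314.

0.314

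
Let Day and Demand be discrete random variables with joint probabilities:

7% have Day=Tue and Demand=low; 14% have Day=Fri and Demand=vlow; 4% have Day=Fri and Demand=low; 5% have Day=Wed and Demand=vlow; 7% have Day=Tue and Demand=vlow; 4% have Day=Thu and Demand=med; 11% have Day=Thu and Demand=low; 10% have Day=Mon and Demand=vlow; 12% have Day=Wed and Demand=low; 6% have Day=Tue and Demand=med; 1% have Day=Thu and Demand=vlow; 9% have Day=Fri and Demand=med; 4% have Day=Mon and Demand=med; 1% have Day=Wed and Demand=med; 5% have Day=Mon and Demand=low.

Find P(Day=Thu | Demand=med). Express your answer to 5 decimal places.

0.16667

P(Demand=med) = 0.04 + 0.06 + 0.01 + 0.04 + 0.09 = 0.24.
P(Day=Thu | Demand=med) = 0.04/0.24 = 0.16667.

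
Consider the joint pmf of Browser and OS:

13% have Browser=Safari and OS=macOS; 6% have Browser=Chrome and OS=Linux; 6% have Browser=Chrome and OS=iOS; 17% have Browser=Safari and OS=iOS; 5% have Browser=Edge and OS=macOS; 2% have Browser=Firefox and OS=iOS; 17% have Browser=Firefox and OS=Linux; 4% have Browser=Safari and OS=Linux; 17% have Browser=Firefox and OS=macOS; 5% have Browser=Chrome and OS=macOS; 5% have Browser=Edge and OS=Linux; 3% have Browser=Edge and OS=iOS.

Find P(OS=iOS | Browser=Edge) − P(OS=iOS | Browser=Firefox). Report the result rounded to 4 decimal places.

0.1752

P(Browser=Edge) = 0.05 + 0.05 + 0.03 = 0.13; P(OS=iOS | Browser=Edge) = 0.03/0.13 = 0.23077.
P(Browser=Firefox) = 0.17 + 0.17 + 0.02 = 0.36; P(OS=iOS | Browser=Firefox) = 0.02/0.36 = 0.05556.
Difference = 0.1752.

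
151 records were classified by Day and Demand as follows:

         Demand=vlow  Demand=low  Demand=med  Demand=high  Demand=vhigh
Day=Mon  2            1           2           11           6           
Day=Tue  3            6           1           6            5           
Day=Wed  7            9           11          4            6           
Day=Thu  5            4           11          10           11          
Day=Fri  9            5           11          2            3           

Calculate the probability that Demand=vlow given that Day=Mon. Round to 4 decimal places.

Total with Day=Mon: 2 + 1 + 2 + 11 + 6 = 22.
P(Demand=vlow | Day=Mon) = 2/22 = 0.0909.

0.0909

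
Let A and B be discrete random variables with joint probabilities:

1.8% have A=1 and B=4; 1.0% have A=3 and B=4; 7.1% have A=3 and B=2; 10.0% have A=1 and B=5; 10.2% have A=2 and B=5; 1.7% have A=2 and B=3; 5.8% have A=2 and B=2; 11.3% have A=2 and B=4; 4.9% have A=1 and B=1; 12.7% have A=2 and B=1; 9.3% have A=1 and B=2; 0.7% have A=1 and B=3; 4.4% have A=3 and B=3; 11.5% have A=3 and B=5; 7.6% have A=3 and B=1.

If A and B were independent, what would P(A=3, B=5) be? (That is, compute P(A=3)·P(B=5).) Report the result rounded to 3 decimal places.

0.100

P(A=3) = 0.076 + 0.071 + 0.044 + 0.010 + 0.115 = 0.316.
P(B=5) = 0.100 + 0.102 + 0.115 = 0.317.
Product: 0.316 × 0.317 = 0.100.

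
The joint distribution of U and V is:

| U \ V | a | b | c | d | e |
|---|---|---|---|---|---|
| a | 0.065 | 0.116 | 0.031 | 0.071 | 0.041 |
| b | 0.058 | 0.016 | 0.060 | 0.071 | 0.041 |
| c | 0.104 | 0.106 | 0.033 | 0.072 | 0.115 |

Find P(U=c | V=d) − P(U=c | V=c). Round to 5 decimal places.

P(V=d) = 0.071 + 0.071 + 0.072 = 0.214; P(U=c | V=d) = 0.072/0.214 = 0.336449.
P(V=c) = 0.031 + 0.060 + 0.033 = 0.124; P(U=c | V=c) = 0.033/0.124 = 0.266129.
Difference = 0.07032.

0.07032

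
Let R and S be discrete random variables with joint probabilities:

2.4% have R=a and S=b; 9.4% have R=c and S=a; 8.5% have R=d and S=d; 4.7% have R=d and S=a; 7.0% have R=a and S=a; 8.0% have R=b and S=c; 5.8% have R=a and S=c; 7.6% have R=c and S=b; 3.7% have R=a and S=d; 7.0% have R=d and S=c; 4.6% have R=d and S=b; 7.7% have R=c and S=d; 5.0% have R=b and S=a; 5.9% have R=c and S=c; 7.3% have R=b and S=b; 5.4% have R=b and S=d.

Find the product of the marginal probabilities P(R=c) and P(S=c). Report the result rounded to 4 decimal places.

P(R=c) = 0.094 + 0.076 + 0.059 + 0.077 = 0.306.
P(S=c) = 0.058 + 0.080 + 0.059 + 0.070 = 0.267.
Product: 0.306 × 0.267 = 0.0817.

0.0817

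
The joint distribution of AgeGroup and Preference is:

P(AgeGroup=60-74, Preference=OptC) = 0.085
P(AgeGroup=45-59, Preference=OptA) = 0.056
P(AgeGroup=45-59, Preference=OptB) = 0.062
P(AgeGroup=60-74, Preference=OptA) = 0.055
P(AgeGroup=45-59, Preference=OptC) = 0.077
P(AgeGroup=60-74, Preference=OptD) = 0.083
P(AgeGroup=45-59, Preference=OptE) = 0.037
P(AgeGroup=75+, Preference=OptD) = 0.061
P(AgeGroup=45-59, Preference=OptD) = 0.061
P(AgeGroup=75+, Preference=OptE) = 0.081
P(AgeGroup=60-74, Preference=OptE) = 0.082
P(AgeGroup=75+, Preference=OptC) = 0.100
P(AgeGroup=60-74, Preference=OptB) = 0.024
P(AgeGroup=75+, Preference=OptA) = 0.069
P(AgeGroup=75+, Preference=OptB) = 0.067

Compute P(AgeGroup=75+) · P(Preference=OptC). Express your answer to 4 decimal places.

P(AgeGroup=75+) = 0.069 + 0.067 + 0.100 + 0.061 + 0.081 = 0.378.
P(Preference=OptC) = 0.077 + 0.085 + 0.100 = 0.262.
Product: 0.378 × 0.262 = 0.0990.

0.0990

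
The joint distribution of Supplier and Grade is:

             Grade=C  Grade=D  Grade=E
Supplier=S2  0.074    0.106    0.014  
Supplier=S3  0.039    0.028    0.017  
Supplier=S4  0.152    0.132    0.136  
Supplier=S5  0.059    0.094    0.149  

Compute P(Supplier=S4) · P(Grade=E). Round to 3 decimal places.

0.133

P(Supplier=S4) = 0.152 + 0.132 + 0.136 = 0.420.
P(Grade=E) = 0.014 + 0.017 + 0.136 + 0.149 = 0.316.
Product: 0.420 × 0.316 = 0.133.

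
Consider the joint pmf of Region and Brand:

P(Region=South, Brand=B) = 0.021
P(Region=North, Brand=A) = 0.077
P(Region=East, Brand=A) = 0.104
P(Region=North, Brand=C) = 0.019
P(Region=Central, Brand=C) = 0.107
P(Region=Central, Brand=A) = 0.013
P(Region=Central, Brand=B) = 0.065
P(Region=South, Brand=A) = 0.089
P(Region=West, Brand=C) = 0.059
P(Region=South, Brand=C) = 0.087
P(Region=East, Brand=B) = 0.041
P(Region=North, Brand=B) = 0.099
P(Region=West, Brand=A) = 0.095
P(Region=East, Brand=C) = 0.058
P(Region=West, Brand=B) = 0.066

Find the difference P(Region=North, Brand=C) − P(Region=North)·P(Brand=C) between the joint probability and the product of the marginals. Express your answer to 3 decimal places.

-0.045

P(Region=North) = 0.077 + 0.099 + 0.019 = 0.195.
P(Brand=C) = 0.019 + 0.087 + 0.058 + 0.059 + 0.107 = 0.330.
P(Region=North, Brand=C) − P(Region=North)P(Brand=C) = 0.019 − 0.195×0.330 = -0.045.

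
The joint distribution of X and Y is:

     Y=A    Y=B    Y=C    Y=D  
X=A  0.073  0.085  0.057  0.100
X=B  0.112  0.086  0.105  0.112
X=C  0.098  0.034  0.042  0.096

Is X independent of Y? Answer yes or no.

no

P(X=C) = 0.270 and P(Y=A) = 0.283, so their product is 0.07641, but P(X=C, Y=A) = 0.098. Since these differ, X and Y are not independent.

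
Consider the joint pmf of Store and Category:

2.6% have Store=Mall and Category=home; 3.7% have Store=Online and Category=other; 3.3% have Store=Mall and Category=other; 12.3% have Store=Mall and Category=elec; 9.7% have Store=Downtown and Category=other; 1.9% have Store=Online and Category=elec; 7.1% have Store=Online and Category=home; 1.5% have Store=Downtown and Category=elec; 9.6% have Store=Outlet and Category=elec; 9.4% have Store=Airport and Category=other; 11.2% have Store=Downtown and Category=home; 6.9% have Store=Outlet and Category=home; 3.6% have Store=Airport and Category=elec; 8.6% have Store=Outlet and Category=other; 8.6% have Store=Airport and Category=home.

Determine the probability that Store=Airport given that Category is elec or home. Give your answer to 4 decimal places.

P(Category=elec) = 0.015 + 0.123 + 0.036 + 0.096 + 0.019 = 0.289.
P(Category=home) = 0.112 + 0.026 + 0.086 + 0.069 + 0.071 = 0.364.
P(Category ∈ {elec, home}) = 0.289 + 0.364 = 0.653; P(Store=Airport, Category ∈ {elec, home}) = 0.036 + 0.086 = 0.122.
P(Store=Airport | Category ∈ {elec, home}) = 0.122/0.653 = 0.1868.

0.1868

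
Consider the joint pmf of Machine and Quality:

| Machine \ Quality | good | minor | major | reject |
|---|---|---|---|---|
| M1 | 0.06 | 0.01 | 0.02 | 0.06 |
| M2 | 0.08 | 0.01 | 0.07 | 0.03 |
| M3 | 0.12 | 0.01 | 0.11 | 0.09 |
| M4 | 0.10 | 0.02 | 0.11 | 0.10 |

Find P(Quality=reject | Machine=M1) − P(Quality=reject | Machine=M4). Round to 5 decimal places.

0.09697

P(Machine=M1) = 0.06 + 0.01 + 0.02 + 0.06 = 0.15; P(Quality=reject | Machine=M1) = 0.06/0.15 = 0.400000.
P(Machine=M4) = 0.10 + 0.02 + 0.11 + 0.10 = 0.33; P(Quality=reject | Machine=M4) = 0.10/0.33 = 0.303030.
Difference = 0.09697.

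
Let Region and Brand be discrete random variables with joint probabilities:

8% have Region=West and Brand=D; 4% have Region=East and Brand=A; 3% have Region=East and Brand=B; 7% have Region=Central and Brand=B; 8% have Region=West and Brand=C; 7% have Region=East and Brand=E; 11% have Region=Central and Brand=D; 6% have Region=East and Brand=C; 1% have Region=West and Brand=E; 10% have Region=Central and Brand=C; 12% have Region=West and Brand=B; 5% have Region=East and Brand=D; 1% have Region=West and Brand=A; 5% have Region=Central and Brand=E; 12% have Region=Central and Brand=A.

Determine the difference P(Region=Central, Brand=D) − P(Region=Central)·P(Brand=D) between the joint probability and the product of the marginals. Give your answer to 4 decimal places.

0.0020

P(Region=Central) = 0.12 + 0.07 + 0.10 + 0.11 + 0.05 = 0.45.
P(Brand=D) = 0.05 + 0.08 + 0.11 = 0.24.
P(Region=Central, Brand=D) − P(Region=Central)P(Brand=D) = 0.11 − 0.45×0.24 = 0.0020.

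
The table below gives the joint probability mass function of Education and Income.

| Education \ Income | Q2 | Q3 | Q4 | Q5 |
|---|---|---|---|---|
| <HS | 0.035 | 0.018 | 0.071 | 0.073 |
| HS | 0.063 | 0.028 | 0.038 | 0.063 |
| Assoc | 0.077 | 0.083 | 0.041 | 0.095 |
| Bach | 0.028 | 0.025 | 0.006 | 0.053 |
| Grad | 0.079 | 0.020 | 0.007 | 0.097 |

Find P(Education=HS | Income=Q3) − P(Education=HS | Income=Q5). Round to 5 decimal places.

-0.00443

P(Income=Q3) = 0.018 + 0.028 + 0.083 + 0.025 + 0.020 = 0.174; P(Education=HS | Income=Q3) = 0.028/0.174 = 0.160920.
P(Income=Q5) = 0.073 + 0.063 + 0.095 + 0.053 + 0.097 = 0.381; P(Education=HS | Income=Q5) = 0.063/0.381 = 0.165354.
Difference = -0.00443.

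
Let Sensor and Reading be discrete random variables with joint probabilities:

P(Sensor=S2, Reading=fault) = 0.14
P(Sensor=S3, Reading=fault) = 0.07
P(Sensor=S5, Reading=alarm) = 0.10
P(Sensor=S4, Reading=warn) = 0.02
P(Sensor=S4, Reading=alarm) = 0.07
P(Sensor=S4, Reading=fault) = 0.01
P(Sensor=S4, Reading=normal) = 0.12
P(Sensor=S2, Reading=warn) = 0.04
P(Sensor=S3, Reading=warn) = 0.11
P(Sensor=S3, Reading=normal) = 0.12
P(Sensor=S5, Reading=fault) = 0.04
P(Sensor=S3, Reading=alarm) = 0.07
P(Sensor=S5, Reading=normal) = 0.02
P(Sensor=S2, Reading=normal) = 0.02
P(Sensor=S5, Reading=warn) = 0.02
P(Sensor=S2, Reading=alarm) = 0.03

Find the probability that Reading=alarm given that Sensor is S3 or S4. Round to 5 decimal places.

0.23729

P(Sensor=S3) = 0.12 + 0.11 + 0.07 + 0.07 = 0.37.
P(Sensor=S4) = 0.12 + 0.02 + 0.07 + 0.01 = 0.22.
P(Sensor ∈ {S3, S4}) = 0.37 + 0.22 = 0.59; P(Reading=alarm, Sensor ∈ {S3, S4}) = 0.07 + 0.07 = 0.14.
P(Reading=alarm | Sensor ∈ {S3, S4}) = 0.14/0.59 = 0.23729.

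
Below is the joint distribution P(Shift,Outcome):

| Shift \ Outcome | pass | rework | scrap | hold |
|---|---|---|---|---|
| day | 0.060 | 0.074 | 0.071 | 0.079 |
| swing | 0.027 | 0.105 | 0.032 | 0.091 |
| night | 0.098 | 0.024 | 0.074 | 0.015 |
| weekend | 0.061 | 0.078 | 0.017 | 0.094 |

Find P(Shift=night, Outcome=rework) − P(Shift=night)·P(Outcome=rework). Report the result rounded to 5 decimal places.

-0.03529

P(Shift=night) = 0.098 + 0.024 + 0.074 + 0.015 = 0.211.
P(Outcome=rework) = 0.074 + 0.105 + 0.024 + 0.078 = 0.281.
P(Shift=night, Outcome=rework) − P(Shift=night)P(Outcome=rework) = 0.024 − 0.211×0.281 = -0.03529.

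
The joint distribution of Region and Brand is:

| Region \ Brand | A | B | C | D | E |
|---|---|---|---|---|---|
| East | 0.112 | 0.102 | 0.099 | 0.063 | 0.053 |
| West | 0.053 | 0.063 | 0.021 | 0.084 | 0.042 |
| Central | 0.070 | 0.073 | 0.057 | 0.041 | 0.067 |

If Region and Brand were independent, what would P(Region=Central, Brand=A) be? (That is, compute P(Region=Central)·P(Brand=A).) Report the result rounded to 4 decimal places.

P(Region=Central) = 0.070 + 0.073 + 0.057 + 0.041 + 0.067 = 0.308.
P(Brand=A) = 0.112 + 0.053 + 0.070 = 0.235.
Product: 0.308 × 0.235 = 0.0724.

0.0724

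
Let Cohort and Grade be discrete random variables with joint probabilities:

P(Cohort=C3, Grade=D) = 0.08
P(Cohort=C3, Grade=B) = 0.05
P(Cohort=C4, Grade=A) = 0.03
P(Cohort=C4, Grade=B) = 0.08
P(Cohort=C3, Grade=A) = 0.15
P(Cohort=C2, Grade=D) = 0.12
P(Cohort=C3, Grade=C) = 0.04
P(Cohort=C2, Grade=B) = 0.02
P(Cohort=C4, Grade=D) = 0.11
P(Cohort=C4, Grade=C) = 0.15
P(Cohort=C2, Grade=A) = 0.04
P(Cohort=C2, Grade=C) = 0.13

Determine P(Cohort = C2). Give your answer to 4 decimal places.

0.3100

P(Cohort=C2) = 0.04 + 0.02 + 0.13 + 0.12 = 0.31.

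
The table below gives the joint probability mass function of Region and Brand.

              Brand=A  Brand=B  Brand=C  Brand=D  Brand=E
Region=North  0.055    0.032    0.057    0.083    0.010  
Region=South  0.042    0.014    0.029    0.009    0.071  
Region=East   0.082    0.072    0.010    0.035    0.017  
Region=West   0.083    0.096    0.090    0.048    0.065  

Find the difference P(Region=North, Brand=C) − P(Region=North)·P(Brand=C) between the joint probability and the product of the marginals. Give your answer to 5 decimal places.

0.01292

P(Region=North) = 0.055 + 0.032 + 0.057 + 0.083 + 0.010 = 0.237.
P(Brand=C) = 0.057 + 0.029 + 0.010 + 0.090 = 0.186.
P(Region=North, Brand=C) − P(Region=North)P(Brand=C) = 0.057 − 0.237×0.186 = 0.01292.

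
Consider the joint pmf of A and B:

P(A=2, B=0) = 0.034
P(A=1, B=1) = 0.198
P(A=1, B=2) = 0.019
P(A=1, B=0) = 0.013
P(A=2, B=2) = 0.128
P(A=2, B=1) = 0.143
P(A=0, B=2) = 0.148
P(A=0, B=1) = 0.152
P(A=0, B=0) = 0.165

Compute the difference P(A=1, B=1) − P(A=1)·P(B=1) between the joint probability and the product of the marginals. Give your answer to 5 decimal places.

0.08461

P(A=1) = 0.013 + 0.198 + 0.019 = 0.230.
P(B=1) = 0.152 + 0.198 + 0.143 = 0.493.
P(A=1, B=1) − P(A=1)P(B=1) = 0.198 − 0.230×0.493 = 0.08461.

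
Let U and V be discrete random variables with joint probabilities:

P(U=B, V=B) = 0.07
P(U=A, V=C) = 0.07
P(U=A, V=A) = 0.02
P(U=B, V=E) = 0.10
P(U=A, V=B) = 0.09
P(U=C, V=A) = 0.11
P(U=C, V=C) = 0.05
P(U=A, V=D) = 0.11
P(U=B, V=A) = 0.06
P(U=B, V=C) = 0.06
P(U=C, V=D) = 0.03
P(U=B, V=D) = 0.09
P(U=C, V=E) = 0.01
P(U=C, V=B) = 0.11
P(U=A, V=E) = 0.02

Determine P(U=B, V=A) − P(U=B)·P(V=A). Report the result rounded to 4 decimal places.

-0.0122

P(U=B) = 0.06 + 0.07 + 0.06 + 0.09 + 0.10 = 0.38.
P(V=A) = 0.02 + 0.06 + 0.11 = 0.19.
P(U=B, V=A) − P(U=B)P(V=A) = 0.06 − 0.38×0.19 = -0.0122.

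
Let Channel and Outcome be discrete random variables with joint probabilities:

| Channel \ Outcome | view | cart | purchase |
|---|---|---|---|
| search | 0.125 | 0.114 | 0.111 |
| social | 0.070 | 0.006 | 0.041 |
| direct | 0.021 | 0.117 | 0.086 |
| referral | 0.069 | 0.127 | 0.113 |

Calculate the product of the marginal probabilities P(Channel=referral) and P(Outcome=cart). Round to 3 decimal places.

P(Channel=referral) = 0.069 + 0.127 + 0.113 = 0.309.
P(Outcome=cart) = 0.114 + 0.006 + 0.117 + 0.127 = 0.364.
Product: 0.309 × 0.364 = 0.112.

0.112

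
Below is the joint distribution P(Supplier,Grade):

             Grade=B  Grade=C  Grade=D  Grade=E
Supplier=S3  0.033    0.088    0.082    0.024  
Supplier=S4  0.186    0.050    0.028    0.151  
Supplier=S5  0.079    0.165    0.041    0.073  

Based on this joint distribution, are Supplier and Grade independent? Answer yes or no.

no

P(Supplier=S4) = 0.415 and P(Grade=C) = 0.303, so their product is 0.12575, but P(Supplier=S4, Grade=C) = 0.050. Since these differ, Supplier and Grade are not independent.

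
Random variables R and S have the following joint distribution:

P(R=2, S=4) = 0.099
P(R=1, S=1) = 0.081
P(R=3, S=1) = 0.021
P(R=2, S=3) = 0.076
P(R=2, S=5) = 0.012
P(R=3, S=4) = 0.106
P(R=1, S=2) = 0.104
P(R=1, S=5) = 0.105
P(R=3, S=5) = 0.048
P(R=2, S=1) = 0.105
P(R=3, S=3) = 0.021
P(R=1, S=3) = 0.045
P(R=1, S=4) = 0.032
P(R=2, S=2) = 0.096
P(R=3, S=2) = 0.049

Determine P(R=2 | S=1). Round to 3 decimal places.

0.507

P(S=1) = 0.081 + 0.105 + 0.021 = 0.207.
P(R=2 | S=1) = 0.105/0.207 = 0.507.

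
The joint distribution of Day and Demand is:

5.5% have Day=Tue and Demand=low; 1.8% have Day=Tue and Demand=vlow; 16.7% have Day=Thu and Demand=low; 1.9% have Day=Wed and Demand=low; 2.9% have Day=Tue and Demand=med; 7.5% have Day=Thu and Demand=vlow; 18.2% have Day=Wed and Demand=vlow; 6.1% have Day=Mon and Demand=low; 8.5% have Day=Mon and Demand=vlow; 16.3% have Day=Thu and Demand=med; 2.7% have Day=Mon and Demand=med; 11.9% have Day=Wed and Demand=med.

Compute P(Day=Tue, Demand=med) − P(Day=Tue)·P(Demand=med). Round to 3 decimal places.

-0.005

P(Day=Tue) = 0.018 + 0.055 + 0.029 = 0.102.
P(Demand=med) = 0.027 + 0.029 + 0.119 + 0.163 = 0.338.
P(Day=Tue, Demand=med) − P(Day=Tue)P(Demand=med) = 0.029 − 0.102×0.338 = -0.005.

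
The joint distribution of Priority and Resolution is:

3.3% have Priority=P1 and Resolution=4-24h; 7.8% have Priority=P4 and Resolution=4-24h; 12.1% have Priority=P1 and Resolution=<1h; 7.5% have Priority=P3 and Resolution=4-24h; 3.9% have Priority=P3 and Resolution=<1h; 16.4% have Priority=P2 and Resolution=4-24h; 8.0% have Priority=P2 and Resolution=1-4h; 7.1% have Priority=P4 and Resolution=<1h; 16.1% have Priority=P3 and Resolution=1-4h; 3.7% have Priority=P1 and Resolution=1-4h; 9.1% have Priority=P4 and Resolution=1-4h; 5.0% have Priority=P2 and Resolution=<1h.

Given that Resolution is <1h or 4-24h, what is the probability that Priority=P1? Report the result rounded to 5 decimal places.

P(Resolution=<1h) = 0.121 + 0.050 + 0.039 + 0.071 = 0.281.
P(Resolution=4-24h) = 0.033 + 0.164 + 0.075 + 0.078 = 0.350.
P(Resolution ∈ {<1h, 4-24h}) = 0.281 + 0.350 = 0.631; P(Priority=P1, Resolution ∈ {<1h, 4-24h}) = 0.121 + 0.033 = 0.154.
P(Priority=P1 | Resolution ∈ {<1h, 4-24h}) = 0.154/0.631 = 0.24406.

0.24406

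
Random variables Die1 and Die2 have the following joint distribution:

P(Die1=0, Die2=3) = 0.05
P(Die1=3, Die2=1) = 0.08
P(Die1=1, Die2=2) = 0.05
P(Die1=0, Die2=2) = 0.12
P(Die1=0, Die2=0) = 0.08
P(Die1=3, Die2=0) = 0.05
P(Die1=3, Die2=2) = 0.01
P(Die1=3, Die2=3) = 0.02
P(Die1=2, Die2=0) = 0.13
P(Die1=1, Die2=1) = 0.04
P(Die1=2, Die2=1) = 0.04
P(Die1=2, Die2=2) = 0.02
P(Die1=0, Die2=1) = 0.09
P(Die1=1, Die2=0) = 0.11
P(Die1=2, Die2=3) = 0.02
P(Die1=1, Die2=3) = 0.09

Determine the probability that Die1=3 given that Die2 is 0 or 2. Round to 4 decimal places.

P(Die2=0) = 0.08 + 0.11 + 0.13 + 0.05 = 0.37.
P(Die2=2) = 0.12 + 0.05 + 0.02 + 0.01 = 0.20.
P(Die2 ∈ {0, 2}) = 0.37 + 0.20 = 0.57; P(Die1=3, Die2 ∈ {0, 2}) = 0.05 + 0.01 = 0.06.
P(Die1=3 | Die2 ∈ {0, 2}) = 0.06/0.57 = 0.1053.

0.1053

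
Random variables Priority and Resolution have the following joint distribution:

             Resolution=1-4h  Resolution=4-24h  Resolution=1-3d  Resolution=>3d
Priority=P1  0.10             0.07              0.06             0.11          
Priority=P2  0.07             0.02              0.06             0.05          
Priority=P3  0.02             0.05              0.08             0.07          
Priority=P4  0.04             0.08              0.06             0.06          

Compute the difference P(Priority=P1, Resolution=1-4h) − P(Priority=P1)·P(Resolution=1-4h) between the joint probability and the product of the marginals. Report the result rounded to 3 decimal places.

0.022

P(Priority=P1) = 0.10 + 0.07 + 0.06 + 0.11 = 0.34.
P(Resolution=1-4h) = 0.10 + 0.07 + 0.02 + 0.04 = 0.23.
P(Priority=P1, Resolution=1-4h) − P(Priority=P1)P(Resolution=1-4h) = 0.10 − 0.34×0.23 = 0.022.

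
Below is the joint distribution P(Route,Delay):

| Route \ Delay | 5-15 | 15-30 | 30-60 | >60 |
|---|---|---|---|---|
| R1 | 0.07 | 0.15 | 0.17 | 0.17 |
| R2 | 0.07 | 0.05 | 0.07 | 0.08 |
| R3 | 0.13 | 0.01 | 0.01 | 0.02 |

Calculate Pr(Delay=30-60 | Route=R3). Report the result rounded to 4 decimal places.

P(Route=R3) = 0.13 + 0.01 + 0.01 + 0.02 = 0.17.
P(Delay=30-60 | Route=R3) = 0.01/0.17 = 0.0588.

0.0588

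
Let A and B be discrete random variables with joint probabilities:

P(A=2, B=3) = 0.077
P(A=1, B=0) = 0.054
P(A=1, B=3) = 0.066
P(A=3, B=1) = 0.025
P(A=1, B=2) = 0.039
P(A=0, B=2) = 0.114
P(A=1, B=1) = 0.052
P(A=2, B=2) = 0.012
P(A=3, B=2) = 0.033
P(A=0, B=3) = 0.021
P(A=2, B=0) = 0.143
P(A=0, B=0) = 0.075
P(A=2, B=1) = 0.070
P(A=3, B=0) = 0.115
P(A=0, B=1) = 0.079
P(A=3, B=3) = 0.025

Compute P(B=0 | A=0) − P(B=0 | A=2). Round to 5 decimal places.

-0.21399

P(A=0) = 0.075 + 0.079 + 0.114 + 0.021 = 0.289; P(B=0 | A=0) = 0.075/0.289 = 0.259516.
P(A=2) = 0.143 + 0.070 + 0.012 + 0.077 = 0.302; P(B=0 | A=2) = 0.143/0.302 = 0.473510.
Difference = -0.21399.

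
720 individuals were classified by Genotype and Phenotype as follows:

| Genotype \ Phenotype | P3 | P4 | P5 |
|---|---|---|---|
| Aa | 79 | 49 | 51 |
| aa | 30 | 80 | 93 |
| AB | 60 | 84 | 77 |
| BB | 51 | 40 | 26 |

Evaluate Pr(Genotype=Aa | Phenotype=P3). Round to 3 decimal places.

Total with Phenotype=P3: 79 + 30 + 60 + 51 = 220.
P(Genotype=Aa | Phenotype=P3) = 79/220 = 0.359.

0.359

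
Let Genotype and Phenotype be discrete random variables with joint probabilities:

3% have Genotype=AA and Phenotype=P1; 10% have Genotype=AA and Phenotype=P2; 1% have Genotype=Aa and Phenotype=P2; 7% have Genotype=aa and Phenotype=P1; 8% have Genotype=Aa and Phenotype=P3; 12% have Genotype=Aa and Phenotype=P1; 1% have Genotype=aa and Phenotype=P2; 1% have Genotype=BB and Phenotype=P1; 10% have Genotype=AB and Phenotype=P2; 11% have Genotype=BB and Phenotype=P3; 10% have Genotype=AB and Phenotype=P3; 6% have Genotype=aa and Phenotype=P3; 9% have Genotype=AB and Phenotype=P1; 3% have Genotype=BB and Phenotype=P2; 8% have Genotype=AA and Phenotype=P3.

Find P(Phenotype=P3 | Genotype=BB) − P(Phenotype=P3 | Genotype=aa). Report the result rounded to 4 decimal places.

0.3048

P(Genotype=BB) = 0.01 + 0.03 + 0.11 = 0.15; P(Phenotype=P3 | Genotype=BB) = 0.11/0.15 = 0.73333.
P(Genotype=aa) = 0.07 + 0.01 + 0.06 = 0.14; P(Phenotype=P3 | Genotype=aa) = 0.06/0.14 = 0.42857.
Difference = 0.3048.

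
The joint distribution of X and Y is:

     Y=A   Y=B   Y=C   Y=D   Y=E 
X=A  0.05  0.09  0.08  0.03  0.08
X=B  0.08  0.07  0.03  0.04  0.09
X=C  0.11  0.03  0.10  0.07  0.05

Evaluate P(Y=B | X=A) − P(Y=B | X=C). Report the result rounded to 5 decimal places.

P(X=A) = 0.05 + 0.09 + 0.08 + 0.03 + 0.08 = 0.33; P(Y=B | X=A) = 0.09/0.33 = 0.272727.
P(X=C) = 0.11 + 0.03 + 0.10 + 0.07 + 0.05 = 0.36; P(Y=B | X=C) = 0.03/0.36 = 0.083333.
Difference = 0.18939.

0.18939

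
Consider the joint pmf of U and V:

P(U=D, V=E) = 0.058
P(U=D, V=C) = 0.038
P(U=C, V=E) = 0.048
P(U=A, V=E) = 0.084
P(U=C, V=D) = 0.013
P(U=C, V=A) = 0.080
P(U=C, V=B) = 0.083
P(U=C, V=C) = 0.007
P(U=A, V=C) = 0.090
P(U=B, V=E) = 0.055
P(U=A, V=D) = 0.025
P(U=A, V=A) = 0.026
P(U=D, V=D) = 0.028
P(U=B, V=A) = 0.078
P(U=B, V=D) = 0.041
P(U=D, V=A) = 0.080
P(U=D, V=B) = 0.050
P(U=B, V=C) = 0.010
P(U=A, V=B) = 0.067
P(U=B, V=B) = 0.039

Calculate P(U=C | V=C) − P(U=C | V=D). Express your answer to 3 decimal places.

-0.073

P(V=C) = 0.090 + 0.010 + 0.007 + 0.038 = 0.145; P(U=C | V=C) = 0.007/0.145 = 0.0483.
P(V=D) = 0.025 + 0.041 + 0.013 + 0.028 = 0.107; P(U=C | V=D) = 0.013/0.107 = 0.1215.
Difference = -0.073.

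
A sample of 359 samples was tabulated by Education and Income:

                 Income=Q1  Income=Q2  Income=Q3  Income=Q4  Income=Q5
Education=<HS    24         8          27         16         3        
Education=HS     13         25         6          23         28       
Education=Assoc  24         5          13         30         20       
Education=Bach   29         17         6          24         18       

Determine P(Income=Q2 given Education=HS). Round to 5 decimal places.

Total with Education=HS: 13 + 25 + 6 + 23 + 28 = 95.
P(Income=Q2 | Education=HS) = 25/95 = 0.26316.

0.26316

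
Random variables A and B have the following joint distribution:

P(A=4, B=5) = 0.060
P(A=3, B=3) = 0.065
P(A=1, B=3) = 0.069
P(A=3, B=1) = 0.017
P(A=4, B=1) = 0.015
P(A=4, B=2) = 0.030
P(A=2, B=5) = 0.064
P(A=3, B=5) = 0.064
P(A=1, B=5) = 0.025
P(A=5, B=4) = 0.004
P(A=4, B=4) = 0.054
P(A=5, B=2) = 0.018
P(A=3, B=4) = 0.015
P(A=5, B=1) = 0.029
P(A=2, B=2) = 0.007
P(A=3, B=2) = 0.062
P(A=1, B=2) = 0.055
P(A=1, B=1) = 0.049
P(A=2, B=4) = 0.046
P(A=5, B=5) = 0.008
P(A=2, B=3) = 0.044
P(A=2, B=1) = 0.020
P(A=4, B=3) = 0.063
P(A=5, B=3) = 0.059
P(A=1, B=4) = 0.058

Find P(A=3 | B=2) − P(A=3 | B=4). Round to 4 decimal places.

0.2757

P(B=2) = 0.055 + 0.007 + 0.062 + 0.030 + 0.018 = 0.172; P(A=3 | B=2) = 0.062/0.172 = 0.36047.
P(B=4) = 0.058 + 0.046 + 0.015 + 0.054 + 0.004 = 0.177; P(A=3 | B=4) = 0.015/0.177 = 0.08475.
Difference = 0.2757.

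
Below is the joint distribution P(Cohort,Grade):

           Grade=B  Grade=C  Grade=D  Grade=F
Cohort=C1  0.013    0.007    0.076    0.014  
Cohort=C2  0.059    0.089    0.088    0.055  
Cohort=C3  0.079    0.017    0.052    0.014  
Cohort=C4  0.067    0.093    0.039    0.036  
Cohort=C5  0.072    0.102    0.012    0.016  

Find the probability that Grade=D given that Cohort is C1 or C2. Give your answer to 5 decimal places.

P(Cohort=C1) = 0.013 + 0.007 + 0.076 + 0.014 = 0.110.
P(Cohort=C2) = 0.059 + 0.089 + 0.088 + 0.055 = 0.291.
P(Cohort ∈ {C1, C2}) = 0.110 + 0.291 = 0.401; P(Grade=D, Cohort ∈ {C1, C2}) = 0.076 + 0.088 = 0.164.
P(Grade=D | Cohort ∈ {C1, C2}) = 0.164/0.401 = 0.40898.

0.40898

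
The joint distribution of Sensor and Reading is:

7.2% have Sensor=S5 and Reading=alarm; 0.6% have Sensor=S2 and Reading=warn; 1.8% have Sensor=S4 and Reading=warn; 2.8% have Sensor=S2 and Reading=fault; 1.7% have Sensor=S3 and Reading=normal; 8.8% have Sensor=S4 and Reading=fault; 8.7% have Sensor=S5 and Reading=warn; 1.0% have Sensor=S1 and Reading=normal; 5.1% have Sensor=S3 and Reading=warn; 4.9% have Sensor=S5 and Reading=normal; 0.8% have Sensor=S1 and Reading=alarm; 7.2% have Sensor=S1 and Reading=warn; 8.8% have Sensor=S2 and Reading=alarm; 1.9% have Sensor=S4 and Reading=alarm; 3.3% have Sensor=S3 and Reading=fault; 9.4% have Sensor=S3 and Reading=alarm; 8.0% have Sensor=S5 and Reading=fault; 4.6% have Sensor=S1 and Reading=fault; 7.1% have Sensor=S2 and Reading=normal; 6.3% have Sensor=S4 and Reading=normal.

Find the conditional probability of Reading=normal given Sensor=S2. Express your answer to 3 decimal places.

0.368

P(Sensor=S2) = 0.071 + 0.006 + 0.088 + 0.028 = 0.193.
P(Reading=normal | Sensor=S2) = 0.071/0.193 = 0.368.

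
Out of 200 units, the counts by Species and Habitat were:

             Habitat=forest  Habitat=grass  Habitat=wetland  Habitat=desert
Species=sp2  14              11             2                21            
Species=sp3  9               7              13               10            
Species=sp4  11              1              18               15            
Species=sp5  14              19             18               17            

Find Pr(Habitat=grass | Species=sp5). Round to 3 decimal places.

0.279

Total with Species=sp5: 14 + 19 + 18 + 17 = 68.
P(Habitat=grass | Species=sp5) = 19/68 = 0.279.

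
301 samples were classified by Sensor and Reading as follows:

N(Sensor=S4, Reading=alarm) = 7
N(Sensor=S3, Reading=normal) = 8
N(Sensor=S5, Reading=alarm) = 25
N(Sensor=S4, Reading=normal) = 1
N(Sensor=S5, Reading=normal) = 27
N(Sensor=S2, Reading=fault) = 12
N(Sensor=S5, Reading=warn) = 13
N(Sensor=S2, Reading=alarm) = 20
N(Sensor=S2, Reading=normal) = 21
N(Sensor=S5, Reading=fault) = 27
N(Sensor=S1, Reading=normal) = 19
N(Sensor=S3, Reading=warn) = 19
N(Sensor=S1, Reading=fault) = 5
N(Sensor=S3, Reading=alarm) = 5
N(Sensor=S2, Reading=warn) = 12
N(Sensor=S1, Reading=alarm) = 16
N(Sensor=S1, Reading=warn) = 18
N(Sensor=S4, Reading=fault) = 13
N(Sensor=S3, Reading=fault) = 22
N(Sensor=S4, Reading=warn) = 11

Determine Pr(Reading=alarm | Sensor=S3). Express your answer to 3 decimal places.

0.093

Total with Sensor=S3: 8 + 19 + 5 + 22 = 54.
P(Reading=alarm | Sensor=S3) = 5/54 = 0.093.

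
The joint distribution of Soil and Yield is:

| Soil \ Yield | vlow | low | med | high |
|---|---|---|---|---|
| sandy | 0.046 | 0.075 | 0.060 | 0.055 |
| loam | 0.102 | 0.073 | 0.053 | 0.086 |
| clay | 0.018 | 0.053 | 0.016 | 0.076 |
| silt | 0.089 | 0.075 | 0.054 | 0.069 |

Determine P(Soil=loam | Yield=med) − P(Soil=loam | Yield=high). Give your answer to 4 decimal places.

-0.0111

P(Yield=med) = 0.060 + 0.053 + 0.016 + 0.054 = 0.183; P(Soil=loam | Yield=med) = 0.053/0.183 = 0.28962.
P(Yield=high) = 0.055 + 0.086 + 0.076 + 0.069 = 0.286; P(Soil=loam | Yield=high) = 0.086/0.286 = 0.30070.
Difference = -0.0111.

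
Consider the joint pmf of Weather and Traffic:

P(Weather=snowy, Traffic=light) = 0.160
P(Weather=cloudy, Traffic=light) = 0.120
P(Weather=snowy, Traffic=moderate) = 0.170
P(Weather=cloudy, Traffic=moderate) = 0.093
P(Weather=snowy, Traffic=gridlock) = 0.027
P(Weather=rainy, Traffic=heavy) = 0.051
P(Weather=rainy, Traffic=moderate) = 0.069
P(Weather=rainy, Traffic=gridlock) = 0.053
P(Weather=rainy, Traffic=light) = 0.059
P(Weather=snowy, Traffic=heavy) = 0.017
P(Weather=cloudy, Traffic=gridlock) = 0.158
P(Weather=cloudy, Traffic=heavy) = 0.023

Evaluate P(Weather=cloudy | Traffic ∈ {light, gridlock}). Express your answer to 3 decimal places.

0.482

P(Traffic=light) = 0.120 + 0.059 + 0.160 = 0.339.
P(Traffic=gridlock) = 0.158 + 0.053 + 0.027 = 0.238.
P(Traffic ∈ {light, gridlock}) = 0.339 + 0.238 = 0.577; P(Weather=cloudy, Traffic ∈ {light, gridlock}) = 0.120 + 0.158 = 0.278.
P(Weather=cloudy | Traffic ∈ {light, gridlock}) = 0.278/0.577 = 0.482.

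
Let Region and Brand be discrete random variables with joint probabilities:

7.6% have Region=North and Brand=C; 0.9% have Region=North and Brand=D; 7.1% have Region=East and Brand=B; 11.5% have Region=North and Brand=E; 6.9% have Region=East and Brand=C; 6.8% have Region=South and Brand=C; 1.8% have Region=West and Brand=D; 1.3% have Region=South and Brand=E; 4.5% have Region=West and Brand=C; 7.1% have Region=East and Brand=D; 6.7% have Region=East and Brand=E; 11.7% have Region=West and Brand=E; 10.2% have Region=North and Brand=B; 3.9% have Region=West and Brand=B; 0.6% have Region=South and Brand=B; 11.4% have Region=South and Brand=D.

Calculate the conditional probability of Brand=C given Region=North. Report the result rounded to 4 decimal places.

P(Region=North) = 0.102 + 0.076 + 0.009 + 0.115 = 0.302.
P(Brand=C | Region=North) = 0.076/0.302 = 0.2517.

0.2517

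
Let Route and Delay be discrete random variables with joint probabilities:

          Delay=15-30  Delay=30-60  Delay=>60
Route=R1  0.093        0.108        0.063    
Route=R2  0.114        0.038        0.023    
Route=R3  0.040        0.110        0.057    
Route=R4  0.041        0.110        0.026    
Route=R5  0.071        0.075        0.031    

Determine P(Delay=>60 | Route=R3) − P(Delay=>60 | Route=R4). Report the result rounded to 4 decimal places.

0.1285

P(Route=R3) = 0.040 + 0.110 + 0.057 = 0.207; P(Delay=>60 | Route=R3) = 0.057/0.207 = 0.27536.
P(Route=R4) = 0.041 + 0.110 + 0.026 = 0.177; P(Delay=>60 | Route=R4) = 0.026/0.177 = 0.14689.
Difference = 0.1285.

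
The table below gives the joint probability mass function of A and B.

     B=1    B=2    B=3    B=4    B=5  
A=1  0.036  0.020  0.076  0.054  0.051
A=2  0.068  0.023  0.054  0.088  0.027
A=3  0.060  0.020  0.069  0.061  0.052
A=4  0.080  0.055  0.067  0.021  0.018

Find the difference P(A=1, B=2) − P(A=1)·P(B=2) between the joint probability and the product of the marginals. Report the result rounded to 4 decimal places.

P(A=1) = 0.036 + 0.020 + 0.076 + 0.054 + 0.051 = 0.237.
P(B=2) = 0.020 + 0.023 + 0.020 + 0.055 = 0.118.
P(A=1, B=2) − P(A=1)P(B=2) = 0.020 − 0.237×0.118 = -0.0080.

-0.0080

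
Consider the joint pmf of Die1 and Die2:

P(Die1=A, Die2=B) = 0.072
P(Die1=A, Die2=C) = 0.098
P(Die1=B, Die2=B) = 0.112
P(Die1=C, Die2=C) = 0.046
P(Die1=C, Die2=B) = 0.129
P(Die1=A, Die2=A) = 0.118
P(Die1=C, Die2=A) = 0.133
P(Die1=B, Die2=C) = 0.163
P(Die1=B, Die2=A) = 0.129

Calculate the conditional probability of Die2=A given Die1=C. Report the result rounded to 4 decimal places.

P(Die1=C) = 0.133 + 0.129 + 0.046 = 0.308.
P(Die2=A | Die1=C) = 0.133/0.308 = 0.4318.

0.4318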